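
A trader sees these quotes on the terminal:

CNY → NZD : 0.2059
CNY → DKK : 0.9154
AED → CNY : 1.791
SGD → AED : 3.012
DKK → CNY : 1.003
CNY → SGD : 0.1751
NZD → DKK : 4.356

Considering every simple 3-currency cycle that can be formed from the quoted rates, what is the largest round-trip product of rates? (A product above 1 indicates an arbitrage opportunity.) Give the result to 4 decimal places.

0.9446

SGD→AED→CNY→SGD: 3.012 × 1.791 × 0.1751 = 0.94458
DKK→CNY→NZD→DKK: 1.003 × 0.2059 × 4.356 = 0.89959
Maximum is SGD→AED→CNY→SGD at 0.9446; no arbitrage — every cycle loses value.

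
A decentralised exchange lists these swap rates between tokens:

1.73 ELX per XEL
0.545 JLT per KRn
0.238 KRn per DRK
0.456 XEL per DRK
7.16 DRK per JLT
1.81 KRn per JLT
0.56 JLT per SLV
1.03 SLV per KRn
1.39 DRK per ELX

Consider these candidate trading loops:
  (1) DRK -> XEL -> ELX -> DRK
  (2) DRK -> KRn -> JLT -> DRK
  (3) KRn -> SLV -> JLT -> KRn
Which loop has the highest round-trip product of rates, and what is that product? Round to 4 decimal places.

1.0965

(1) 0.456 × 1.73 × 1.39 = 1.09654
(2) 0.238 × 0.545 × 7.16 = 0.92872
(3) 1.03 × 0.56 × 1.81 = 1.04401
Highest is cycle (1) at 1.0965 (>1, arbitrage).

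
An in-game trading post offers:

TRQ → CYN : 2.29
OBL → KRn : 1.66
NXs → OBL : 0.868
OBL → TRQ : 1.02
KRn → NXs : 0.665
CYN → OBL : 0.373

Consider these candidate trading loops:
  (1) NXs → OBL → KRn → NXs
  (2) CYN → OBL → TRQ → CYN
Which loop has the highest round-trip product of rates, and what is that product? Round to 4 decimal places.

(1) 0.868 × 1.66 × 0.665 = 0.95819
(2) 0.373 × 1.02 × 2.29 = 0.87125
Highest is cycle (1) at 0.9582 (≤1, no arbitrage).

0.9582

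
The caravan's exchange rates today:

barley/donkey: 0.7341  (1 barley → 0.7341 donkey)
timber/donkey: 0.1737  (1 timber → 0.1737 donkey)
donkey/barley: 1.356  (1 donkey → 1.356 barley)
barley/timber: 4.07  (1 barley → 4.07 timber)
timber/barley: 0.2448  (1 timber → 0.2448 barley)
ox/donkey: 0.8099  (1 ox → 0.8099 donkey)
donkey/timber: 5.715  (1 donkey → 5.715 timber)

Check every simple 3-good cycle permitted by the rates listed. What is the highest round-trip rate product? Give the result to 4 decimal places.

1.0270

donkey→timber→barley→donkey: 5.715 × 0.2448 × 0.7341 = 1.02703
donkey→barley→timber→donkey: 1.356 × 4.07 × 0.1737 = 0.95864
Maximum is donkey→timber→barley→donkey at 1.0270; arbitrage exists.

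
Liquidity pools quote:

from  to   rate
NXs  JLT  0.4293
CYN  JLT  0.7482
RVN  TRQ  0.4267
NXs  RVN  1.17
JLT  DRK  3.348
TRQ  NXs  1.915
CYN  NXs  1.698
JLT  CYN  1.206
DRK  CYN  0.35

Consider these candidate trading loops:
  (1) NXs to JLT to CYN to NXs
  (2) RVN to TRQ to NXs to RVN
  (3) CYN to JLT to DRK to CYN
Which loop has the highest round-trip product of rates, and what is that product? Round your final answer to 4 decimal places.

0.9560

(1) 0.4293 × 1.206 × 1.698 = 0.87912
(2) 0.4267 × 1.915 × 1.17 = 0.95604
(3) 0.7482 × 3.348 × 0.35 = 0.87674
Highest is cycle (2) at 0.9560 (≤1, no arbitrage).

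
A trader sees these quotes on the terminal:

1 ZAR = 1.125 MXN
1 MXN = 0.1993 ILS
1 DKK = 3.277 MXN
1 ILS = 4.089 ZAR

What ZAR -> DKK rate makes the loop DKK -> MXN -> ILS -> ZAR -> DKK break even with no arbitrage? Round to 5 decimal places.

0.37445

Known legs of the cycle: 3.277 × 0.1993 × 4.089 = 2.6705508429
For no arbitrage the full-cycle product must be 1, so the missing rate is 1 / 2.6705508429 ≈ 0.3744546.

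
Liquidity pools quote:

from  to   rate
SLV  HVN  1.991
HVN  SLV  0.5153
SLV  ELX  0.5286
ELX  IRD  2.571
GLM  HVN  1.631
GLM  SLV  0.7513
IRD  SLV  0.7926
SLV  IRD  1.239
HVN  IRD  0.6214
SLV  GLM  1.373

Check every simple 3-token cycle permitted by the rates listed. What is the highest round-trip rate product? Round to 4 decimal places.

1.1539

HVN→SLV→GLM→HVN: 0.5153 × 1.373 × 1.631 = 1.15394
SLV→ELX→IRD→SLV: 0.5286 × 2.571 × 0.7926 = 1.07717
HVN→IRD→SLV→HVN: 0.6214 × 0.7926 × 1.991 = 0.98061
Maximum is HVN→SLV→GLM→HVN at 1.1539; arbitrage exists.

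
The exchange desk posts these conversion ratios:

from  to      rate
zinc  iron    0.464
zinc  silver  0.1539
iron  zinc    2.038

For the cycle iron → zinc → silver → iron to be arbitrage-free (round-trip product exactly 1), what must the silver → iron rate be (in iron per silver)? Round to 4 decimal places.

Known legs of the cycle: 2.038 × 0.1539 = 0.3136482
For no arbitrage the full-cycle product must be 1, so the missing rate is 1 / 0.3136482 ≈ 3.188285.

3.1883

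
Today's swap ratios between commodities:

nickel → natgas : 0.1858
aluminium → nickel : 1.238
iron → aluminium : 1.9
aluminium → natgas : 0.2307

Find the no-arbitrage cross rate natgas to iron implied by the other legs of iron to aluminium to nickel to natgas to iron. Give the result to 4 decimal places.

2.2881

Known legs of the cycle: 1.9 × 1.238 × 0.1858 = 0.43703876
For no arbitrage the full-cycle product must be 1, so the missing rate is 1 / 0.43703876 ≈ 2.288127.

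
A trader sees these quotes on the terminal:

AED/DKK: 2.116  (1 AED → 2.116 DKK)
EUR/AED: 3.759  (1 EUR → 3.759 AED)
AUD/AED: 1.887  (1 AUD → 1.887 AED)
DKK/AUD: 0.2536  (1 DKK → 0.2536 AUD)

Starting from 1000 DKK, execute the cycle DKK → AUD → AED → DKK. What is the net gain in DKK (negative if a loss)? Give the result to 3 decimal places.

12.597

1000 DKK × 0.2536 = 253.6 AUD
253.6 AUD × 1.887 = 478.5432 AED
478.5432 AED × 2.116 = 1012.5974112 DKK
Net change: 1012.5974112 − 1000 = 12.5974112 DKK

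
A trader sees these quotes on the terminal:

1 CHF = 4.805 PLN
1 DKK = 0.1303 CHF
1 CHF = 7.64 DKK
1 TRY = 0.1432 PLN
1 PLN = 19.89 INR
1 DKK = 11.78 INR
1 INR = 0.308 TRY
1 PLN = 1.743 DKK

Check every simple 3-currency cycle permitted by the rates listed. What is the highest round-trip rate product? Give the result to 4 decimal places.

DKK→CHF→PLN→DKK: 0.1303 × 4.805 × 1.743 = 1.09128
INR→TRY→PLN→INR: 0.308 × 0.1432 × 19.89 = 0.87726
Maximum is DKK→CHF→PLN→DKK at 1.0913; arbitrage exists.

1.0913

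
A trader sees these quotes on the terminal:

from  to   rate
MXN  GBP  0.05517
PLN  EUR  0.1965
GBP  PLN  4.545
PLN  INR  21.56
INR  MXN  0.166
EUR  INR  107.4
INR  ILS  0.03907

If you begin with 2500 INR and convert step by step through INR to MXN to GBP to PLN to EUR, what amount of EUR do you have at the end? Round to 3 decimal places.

20.448

2500 INR × 0.166 = 415 MXN
415 MXN × 0.05517 = 22.89555 GBP
22.89555 GBP × 4.545 = 104.06027475 PLN
104.06027475 PLN × 0.1965 = 20.447843988375 EUR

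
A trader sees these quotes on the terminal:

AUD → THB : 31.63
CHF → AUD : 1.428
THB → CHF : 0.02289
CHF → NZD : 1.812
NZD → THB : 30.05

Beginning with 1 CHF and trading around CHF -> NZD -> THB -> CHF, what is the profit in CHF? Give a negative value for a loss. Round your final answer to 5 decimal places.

0.24637

1 CHF × 1.812 = 1.812 NZD
1.812 NZD × 30.05 = 54.4506 THB
54.4506 THB × 0.02289 = 1.246374234 CHF
Net change: 1.246374234 − 1 = 0.246374234 CHF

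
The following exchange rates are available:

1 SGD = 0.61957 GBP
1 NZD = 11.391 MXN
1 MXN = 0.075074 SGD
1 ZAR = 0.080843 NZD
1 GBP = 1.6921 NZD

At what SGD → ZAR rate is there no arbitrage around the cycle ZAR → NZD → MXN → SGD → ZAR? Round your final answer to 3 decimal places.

14.465

Known legs of the cycle: 0.080843 × 11.391 × 0.075074 = 0.069134341288362
For no arbitrage the full-cycle product must be 1, so the missing rate is 1 / 0.069134341288362 ≈ 14.46459.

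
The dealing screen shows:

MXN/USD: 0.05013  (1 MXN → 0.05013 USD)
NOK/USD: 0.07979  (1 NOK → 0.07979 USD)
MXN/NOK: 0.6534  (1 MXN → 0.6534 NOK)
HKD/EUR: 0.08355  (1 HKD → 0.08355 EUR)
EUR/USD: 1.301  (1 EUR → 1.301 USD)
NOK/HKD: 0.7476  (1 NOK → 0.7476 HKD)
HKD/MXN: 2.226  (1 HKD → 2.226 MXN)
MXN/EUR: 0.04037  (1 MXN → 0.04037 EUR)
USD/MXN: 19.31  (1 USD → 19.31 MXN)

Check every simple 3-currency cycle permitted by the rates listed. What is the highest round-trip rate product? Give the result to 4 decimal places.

HKD→MXN→NOK→HKD: 2.226 × 0.6534 × 0.7476 = 1.08736
USD→MXN→EUR→USD: 19.31 × 0.04037 × 1.301 = 1.01419
USD→MXN→NOK→USD: 19.31 × 0.6534 × 0.07979 = 1.00672
Maximum is HKD→MXN→NOK→HKD at 1.0874; arbitrage exists.

1.0874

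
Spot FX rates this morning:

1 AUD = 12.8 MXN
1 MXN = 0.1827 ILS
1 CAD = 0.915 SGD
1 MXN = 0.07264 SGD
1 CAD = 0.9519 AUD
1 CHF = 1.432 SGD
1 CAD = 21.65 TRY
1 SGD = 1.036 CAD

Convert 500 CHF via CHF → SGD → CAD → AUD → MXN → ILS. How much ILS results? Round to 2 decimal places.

1651.25

500 CHF × 1.432 = 716 SGD
716 SGD × 1.036 = 741.776 CAD
741.776 CAD × 0.9519 = 706.0965744 AUD
706.0965744 AUD × 12.8 = 9038.03615232 MXN
9038.03615232 MXN × 0.1827 = 1651.249205028864 ILS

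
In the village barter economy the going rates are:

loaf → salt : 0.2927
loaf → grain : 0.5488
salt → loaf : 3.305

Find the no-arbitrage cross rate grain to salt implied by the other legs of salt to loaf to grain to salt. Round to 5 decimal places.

0.55133

Known legs of the cycle: 3.305 × 0.5488 = 1.813784
For no arbitrage the full-cycle product must be 1, so the missing rate is 1 / 1.813784 ≈ 0.5513336.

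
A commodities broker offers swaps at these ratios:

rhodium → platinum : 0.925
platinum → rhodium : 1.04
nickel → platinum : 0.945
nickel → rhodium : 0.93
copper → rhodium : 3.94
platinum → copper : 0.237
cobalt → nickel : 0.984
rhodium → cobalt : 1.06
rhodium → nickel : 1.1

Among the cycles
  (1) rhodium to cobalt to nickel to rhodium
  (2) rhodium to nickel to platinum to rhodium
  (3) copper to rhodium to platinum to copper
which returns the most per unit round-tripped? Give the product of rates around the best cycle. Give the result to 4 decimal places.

(1) 1.06 × 0.984 × 0.93 = 0.97003
(2) 1.1 × 0.945 × 1.04 = 1.08108
(3) 3.94 × 0.925 × 0.237 = 0.86375
Highest is cycle (2) at 1.0811 (>1, arbitrage).

1.0811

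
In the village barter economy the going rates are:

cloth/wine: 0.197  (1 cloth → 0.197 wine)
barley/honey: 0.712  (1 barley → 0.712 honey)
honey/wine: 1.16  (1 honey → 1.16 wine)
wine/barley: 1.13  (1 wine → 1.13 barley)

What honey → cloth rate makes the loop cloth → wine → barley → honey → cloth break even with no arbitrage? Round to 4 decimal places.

Known legs of the cycle: 0.197 × 1.13 × 0.712 = 0.15849832
For no arbitrage the full-cycle product must be 1, so the missing rate is 1 / 0.15849832 ≈ 6.309215.

6.3092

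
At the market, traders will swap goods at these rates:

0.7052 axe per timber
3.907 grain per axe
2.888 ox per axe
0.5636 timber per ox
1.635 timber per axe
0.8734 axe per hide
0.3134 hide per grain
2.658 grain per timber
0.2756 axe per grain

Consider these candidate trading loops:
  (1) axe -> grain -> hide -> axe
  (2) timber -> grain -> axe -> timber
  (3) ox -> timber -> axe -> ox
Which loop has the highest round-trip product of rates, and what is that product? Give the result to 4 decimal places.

(1) 3.907 × 0.3134 × 0.8734 = 1.06944
(2) 2.658 × 0.2756 × 1.635 = 1.19771
(3) 0.5636 × 0.7052 × 2.888 = 1.14784
Highest is cycle (2) at 1.1977 (>1, arbitrage).

1.1977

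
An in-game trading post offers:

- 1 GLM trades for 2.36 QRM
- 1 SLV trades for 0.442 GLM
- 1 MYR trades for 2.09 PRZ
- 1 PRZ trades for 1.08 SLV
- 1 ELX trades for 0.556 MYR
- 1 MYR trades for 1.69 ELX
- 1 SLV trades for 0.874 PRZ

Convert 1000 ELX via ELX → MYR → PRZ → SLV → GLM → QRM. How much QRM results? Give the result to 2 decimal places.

1000 ELX × 0.556 = 556 MYR
556 MYR × 2.09 = 1162.04 PRZ
1162.04 PRZ × 1.08 = 1255.0032 SLV
1255.0032 SLV × 0.442 = 554.7114144 GLM
554.7114144 GLM × 2.36 = 1309.118937984 QRM

1309.12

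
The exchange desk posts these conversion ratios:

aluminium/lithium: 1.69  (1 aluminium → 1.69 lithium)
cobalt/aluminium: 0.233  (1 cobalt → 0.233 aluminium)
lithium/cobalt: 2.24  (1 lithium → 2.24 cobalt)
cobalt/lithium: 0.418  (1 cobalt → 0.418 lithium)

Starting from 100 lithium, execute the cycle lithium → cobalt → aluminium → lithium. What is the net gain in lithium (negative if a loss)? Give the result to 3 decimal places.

-11.796

100 lithium × 2.24 = 224 cobalt
224 cobalt × 0.233 = 52.192 aluminium
52.192 aluminium × 1.69 = 88.20448 lithium
Net change: 88.20448 − 100 = -11.79552 lithium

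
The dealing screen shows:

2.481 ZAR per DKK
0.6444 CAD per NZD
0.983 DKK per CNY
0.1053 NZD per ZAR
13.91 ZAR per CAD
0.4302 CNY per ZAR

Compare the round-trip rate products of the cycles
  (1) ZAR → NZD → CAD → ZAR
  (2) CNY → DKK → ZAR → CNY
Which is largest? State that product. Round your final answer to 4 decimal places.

(1) 0.1053 × 0.6444 × 13.91 = 0.94387
(2) 0.983 × 2.481 × 0.4302 = 1.04918
Highest is cycle (2) at 1.0492 (>1, arbitrage).

1.0492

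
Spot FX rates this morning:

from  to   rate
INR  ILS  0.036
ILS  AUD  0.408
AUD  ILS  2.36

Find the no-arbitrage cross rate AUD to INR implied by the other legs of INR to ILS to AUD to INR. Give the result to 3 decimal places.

Known legs of the cycle: 0.036 × 0.408 = 0.014688
For no arbitrage the full-cycle product must be 1, so the missing rate is 1 / 0.014688 ≈ 68.08279.

68.083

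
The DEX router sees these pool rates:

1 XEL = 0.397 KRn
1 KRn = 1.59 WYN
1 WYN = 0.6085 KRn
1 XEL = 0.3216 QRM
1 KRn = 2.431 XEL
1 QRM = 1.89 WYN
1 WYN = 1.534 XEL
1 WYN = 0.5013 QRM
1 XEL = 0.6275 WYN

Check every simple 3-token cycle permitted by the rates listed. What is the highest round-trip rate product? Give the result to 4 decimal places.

0.9683

WYN→XEL→KRn→WYN: 1.534 × 0.397 × 1.59 = 0.96831
QRM→WYN→XEL→QRM: 1.89 × 1.534 × 0.3216 = 0.93240
WYN→KRn→XEL→WYN: 0.6085 × 2.431 × 0.6275 = 0.92824
Maximum is WYN→XEL→KRn→WYN at 0.9683; no arbitrage — every cycle loses value.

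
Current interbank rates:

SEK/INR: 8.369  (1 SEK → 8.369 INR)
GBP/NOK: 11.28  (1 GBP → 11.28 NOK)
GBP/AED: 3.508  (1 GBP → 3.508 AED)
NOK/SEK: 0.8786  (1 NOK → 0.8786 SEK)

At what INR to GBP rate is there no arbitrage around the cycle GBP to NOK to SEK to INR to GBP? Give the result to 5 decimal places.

0.01206

Known legs of the cycle: 11.28 × 0.8786 × 8.369 = 82.941878352
For no arbitrage the full-cycle product must be 1, so the missing rate is 1 / 82.941878352 ≈ 0.0120566.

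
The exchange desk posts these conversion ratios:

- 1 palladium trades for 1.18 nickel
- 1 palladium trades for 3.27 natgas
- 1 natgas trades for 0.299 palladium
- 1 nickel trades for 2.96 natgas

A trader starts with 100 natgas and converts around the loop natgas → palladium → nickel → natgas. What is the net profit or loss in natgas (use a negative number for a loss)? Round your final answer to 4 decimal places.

100 natgas × 0.299 = 29.9 palladium
29.9 palladium × 1.18 = 35.282 nickel
35.282 nickel × 2.96 = 104.43472 natgas
Net change: 104.43472 − 100 = 4.43472 natgas

4.4347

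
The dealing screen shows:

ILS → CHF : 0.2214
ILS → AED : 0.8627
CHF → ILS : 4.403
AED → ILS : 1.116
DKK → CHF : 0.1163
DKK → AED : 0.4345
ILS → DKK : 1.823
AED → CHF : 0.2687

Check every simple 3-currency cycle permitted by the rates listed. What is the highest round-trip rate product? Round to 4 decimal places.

1.0206

AED→CHF→ILS→AED: 0.2687 × 4.403 × 0.8627 = 1.02065
DKK→CHF→ILS→DKK: 0.1163 × 4.403 × 1.823 = 0.93350
AED→ILS→DKK→AED: 1.116 × 1.823 × 0.4345 = 0.88398
Maximum is AED→CHF→ILS→AED at 1.0206; arbitrage exists.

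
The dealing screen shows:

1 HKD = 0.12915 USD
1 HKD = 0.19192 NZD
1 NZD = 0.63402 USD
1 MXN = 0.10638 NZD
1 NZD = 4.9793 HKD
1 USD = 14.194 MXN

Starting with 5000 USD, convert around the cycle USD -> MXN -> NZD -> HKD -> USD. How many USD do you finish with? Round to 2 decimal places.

4855.09

5000 USD × 14.194 = 70970 MXN
70970 MXN × 0.10638 = 7549.7886 NZD
7549.7886 NZD × 4.9793 = 37592.66237598 HKD
37592.66237598 HKD × 0.12915 = 4855.092345857817 USD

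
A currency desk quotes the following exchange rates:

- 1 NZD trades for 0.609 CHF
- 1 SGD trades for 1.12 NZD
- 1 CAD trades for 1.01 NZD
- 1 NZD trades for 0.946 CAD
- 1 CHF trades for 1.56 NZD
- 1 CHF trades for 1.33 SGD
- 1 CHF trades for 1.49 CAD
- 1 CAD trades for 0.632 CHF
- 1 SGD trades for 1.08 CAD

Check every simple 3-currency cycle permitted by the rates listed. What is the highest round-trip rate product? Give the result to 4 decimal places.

0.9327

NZD→CAD→CHF→NZD: 0.946 × 0.632 × 1.56 = 0.93268
NZD→CHF→CAD→NZD: 0.609 × 1.49 × 1.01 = 0.91648
SGD→CAD→CHF→SGD: 1.08 × 0.632 × 1.33 = 0.90780
NZD→CHF→SGD→NZD: 0.609 × 1.33 × 1.12 = 0.90717
Maximum is NZD→CAD→CHF→NZD at 0.9327; no arbitrage — every cycle loses value.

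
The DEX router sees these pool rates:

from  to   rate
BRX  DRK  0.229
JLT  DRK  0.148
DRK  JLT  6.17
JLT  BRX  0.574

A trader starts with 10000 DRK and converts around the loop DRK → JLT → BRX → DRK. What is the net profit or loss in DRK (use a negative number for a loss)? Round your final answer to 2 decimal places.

-1889.78

10000 DRK × 6.17 = 61700 JLT
61700 JLT × 0.574 = 35415.8 BRX
35415.8 BRX × 0.229 = 8110.2182 DRK
Net change: 8110.2182 − 10000 = -1889.7818 DRK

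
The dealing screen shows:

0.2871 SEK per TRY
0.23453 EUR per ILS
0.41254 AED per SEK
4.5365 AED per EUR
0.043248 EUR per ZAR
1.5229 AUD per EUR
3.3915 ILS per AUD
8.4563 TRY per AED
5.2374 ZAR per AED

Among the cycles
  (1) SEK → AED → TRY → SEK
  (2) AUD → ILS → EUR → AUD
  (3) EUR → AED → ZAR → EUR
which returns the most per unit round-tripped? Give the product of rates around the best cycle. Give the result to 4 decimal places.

1.2113

(1) 0.41254 × 8.4563 × 0.2871 = 1.00157
(2) 3.3915 × 0.23453 × 1.5229 = 1.21133
(3) 4.5365 × 5.2374 × 0.043248 = 1.02755
Highest is cycle (2) at 1.2113 (>1, arbitrage).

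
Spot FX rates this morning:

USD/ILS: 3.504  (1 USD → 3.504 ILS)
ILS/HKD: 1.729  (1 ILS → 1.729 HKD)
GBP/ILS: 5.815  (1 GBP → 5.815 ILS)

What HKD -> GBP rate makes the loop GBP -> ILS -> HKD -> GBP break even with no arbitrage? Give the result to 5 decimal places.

0.09946

Known legs of the cycle: 5.815 × 1.729 = 10.054135
For no arbitrage the full-cycle product must be 1, so the missing rate is 1 / 10.054135 ≈ 0.0994616.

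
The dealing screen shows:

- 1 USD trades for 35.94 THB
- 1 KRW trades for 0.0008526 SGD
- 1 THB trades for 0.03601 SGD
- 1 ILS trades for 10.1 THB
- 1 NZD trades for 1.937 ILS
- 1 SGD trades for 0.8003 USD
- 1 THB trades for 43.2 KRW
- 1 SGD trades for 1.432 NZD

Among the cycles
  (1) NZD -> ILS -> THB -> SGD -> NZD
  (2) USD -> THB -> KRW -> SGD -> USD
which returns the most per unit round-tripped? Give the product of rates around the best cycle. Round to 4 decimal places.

(1) 1.937 × 10.1 × 0.03601 × 1.432 = 1.00883
(2) 35.94 × 43.2 × 0.0008526 × 0.8003 = 1.05940
Highest is cycle (2) at 1.0594 (>1, arbitrage).

1.0594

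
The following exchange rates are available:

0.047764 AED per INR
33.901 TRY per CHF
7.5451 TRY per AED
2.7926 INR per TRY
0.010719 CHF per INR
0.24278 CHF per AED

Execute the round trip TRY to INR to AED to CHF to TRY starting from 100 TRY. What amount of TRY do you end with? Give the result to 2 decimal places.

100 TRY × 2.7926 = 279.26 INR
279.26 INR × 0.047764 = 13.33857464 AED
13.33857464 AED × 0.24278 = 3.2383391510992 CHF
3.2383391510992 CHF × 33.901 = 109.7829355614139792 TRY

109.78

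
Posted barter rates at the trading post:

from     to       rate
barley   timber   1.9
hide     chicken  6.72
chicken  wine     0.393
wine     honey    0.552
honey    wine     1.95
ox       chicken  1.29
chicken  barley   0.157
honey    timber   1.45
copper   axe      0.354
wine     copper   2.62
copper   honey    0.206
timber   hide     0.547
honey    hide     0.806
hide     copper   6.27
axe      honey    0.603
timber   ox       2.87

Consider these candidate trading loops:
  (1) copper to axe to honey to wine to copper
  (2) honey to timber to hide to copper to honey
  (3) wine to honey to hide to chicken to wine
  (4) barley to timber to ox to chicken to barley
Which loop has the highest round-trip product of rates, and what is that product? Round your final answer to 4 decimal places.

1.1750

(1) 0.354 × 0.603 × 1.95 × 2.62 = 1.09058
(2) 1.45 × 0.547 × 6.27 × 0.206 = 1.02445
(3) 0.552 × 0.806 × 6.72 × 0.393 = 1.17499
(4) 1.9 × 2.87 × 1.29 × 0.157 = 1.10440
Highest is cycle (3) at 1.1750 (>1, arbitrage).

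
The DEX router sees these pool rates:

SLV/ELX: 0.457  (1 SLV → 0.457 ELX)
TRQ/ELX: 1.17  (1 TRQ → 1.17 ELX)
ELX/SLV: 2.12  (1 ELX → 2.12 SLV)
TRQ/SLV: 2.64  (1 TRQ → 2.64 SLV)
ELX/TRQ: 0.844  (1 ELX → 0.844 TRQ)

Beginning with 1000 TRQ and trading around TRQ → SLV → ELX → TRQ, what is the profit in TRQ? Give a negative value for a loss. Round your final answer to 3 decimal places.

18.269

1000 TRQ × 2.64 = 2640 SLV
2640 SLV × 0.457 = 1206.48 ELX
1206.48 ELX × 0.844 = 1018.26912 TRQ
Net change: 1018.26912 − 1000 = 18.26912 TRQ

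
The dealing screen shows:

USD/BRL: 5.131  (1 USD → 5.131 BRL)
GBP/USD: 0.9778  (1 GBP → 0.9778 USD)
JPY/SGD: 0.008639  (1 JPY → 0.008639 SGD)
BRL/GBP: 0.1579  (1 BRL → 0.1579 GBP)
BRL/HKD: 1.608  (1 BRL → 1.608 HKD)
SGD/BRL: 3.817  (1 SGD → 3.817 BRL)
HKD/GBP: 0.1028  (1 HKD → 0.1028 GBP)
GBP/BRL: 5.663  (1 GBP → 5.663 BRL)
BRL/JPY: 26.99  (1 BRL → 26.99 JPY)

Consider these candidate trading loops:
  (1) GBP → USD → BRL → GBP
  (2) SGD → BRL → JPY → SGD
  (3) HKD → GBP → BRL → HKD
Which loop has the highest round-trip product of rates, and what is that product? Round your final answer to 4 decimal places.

(1) 0.9778 × 5.131 × 0.1579 = 0.79220
(2) 3.817 × 26.99 × 0.008639 = 0.89000
(3) 0.1028 × 5.663 × 1.608 = 0.93611
Highest is cycle (3) at 0.9361 (≤1, no arbitrage).

0.9361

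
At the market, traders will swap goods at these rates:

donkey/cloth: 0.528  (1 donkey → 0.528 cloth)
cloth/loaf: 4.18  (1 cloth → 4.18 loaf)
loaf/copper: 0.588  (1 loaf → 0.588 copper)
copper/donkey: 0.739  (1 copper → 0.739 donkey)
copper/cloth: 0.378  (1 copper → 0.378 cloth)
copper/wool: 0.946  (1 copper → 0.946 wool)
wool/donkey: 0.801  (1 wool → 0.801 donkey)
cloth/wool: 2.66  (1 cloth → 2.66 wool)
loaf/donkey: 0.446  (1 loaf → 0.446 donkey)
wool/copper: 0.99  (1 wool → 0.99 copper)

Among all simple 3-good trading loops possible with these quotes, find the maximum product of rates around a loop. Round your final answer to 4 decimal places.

donkey→cloth→wool→donkey: 0.528 × 2.66 × 0.801 = 1.12499
cloth→wool→copper→cloth: 2.66 × 0.99 × 0.378 = 0.99543
donkey→cloth→loaf→donkey: 0.528 × 4.18 × 0.446 = 0.98434
cloth→loaf→copper→cloth: 4.18 × 0.588 × 0.378 = 0.92906
Maximum is donkey→cloth→wool→donkey at 1.1250; arbitrage exists.

1.1250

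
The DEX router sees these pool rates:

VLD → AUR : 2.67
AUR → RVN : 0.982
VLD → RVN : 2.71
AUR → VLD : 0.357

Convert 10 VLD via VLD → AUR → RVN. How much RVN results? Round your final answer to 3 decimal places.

10 VLD × 2.67 = 26.7 AUR
26.7 AUR × 0.982 = 26.2194 RVN

26.219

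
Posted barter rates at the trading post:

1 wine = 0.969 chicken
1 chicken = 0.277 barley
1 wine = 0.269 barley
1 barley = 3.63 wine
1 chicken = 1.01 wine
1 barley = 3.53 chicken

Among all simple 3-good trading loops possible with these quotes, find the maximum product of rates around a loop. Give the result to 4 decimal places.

0.9743

barley→wine→chicken→barley: 3.63 × 0.969 × 0.277 = 0.97434
barley→chicken→wine→barley: 3.53 × 1.01 × 0.269 = 0.95907
Maximum is barley→wine→chicken→barley at 0.9743; no arbitrage — every cycle loses value.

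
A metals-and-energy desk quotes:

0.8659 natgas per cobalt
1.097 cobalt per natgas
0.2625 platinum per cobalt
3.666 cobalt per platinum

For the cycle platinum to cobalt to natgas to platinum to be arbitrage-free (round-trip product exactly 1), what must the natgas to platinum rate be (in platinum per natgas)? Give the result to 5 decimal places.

Known legs of the cycle: 3.666 × 0.8659 = 3.1743894
For no arbitrage the full-cycle product must be 1, so the missing rate is 1 / 3.1743894 ≈ 0.3150212.

0.31502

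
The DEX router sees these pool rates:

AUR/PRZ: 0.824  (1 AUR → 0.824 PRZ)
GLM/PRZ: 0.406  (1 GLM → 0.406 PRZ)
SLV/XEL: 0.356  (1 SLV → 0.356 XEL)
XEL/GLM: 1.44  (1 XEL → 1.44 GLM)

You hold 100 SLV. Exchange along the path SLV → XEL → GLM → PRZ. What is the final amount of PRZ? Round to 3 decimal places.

100 SLV × 0.356 = 35.6 XEL
35.6 XEL × 1.44 = 51.264 GLM
51.264 GLM × 0.406 = 20.813184 PRZ

20.813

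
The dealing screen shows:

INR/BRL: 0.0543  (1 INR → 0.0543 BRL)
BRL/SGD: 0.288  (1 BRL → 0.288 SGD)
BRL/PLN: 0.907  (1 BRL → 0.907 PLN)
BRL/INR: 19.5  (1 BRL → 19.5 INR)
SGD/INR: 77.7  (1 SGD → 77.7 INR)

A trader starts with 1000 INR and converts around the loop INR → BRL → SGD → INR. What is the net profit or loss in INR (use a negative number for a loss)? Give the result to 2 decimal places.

1000 INR × 0.0543 = 54.3 BRL
54.3 BRL × 0.288 = 15.6384 SGD
15.6384 SGD × 77.7 = 1215.10368 INR
Net change: 1215.10368 − 1000 = 215.10368 INR

215.10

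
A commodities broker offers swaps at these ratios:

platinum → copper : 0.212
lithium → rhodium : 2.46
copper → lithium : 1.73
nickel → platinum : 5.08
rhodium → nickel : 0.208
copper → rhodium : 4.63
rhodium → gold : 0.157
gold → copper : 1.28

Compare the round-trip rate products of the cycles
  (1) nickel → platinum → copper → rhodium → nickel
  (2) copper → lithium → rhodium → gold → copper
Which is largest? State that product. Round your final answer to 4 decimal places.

1.0372

(1) 5.08 × 0.212 × 4.63 × 0.208 = 1.03716
(2) 1.73 × 2.46 × 0.157 × 1.28 = 0.85525
Highest is cycle (1) at 1.0372 (>1, arbitrage).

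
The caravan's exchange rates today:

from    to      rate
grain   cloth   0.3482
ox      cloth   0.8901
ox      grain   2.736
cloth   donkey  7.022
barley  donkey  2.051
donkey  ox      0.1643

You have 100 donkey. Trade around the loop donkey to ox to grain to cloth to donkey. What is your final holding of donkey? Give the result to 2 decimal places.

109.91

100 donkey × 0.1643 = 16.43 ox
16.43 ox × 2.736 = 44.95248 grain
44.95248 grain × 0.3482 = 15.652453536 cloth
15.652453536 cloth × 7.022 = 109.911528729792 donkey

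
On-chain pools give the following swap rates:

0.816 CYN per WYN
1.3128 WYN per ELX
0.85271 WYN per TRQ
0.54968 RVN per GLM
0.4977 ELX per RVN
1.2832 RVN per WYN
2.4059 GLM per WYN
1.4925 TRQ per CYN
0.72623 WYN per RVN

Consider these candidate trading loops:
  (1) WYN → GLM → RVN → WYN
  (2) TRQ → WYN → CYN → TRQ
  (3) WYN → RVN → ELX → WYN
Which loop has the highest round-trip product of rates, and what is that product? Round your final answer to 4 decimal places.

(1) 2.4059 × 0.54968 × 0.72623 = 0.96042
(2) 0.85271 × 0.816 × 1.4925 = 1.03850
(3) 1.2832 × 0.4977 × 1.3128 = 0.83842
Highest is cycle (2) at 1.0385 (>1, arbitrage).

1.0385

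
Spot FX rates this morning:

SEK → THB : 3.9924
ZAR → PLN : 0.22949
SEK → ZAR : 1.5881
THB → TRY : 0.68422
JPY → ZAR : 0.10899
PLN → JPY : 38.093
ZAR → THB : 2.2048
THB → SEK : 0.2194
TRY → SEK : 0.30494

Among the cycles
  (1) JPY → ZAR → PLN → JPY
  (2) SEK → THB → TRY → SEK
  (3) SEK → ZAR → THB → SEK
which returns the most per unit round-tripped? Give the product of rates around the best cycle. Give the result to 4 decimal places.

0.9528

(1) 0.10899 × 0.22949 × 38.093 = 0.95279
(2) 3.9924 × 0.68422 × 0.30494 = 0.83300
(3) 1.5881 × 2.2048 × 0.2194 = 0.76822
Highest is cycle (1) at 0.9528 (≤1, no arbitrage).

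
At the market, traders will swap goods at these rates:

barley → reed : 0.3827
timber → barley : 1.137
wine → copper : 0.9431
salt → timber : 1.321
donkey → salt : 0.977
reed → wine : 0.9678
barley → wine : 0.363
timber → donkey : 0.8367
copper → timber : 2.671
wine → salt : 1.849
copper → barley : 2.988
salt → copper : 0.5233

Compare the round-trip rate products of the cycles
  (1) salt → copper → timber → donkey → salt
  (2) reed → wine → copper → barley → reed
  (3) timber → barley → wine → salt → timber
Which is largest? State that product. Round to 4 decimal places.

(1) 0.5233 × 2.671 × 0.8367 × 0.977 = 1.14259
(2) 0.9678 × 0.9431 × 2.988 × 0.3827 = 1.04372
(3) 1.137 × 0.363 × 1.849 × 1.321 = 1.00811
Highest is cycle (1) at 1.1426 (>1, arbitrage).

1.1426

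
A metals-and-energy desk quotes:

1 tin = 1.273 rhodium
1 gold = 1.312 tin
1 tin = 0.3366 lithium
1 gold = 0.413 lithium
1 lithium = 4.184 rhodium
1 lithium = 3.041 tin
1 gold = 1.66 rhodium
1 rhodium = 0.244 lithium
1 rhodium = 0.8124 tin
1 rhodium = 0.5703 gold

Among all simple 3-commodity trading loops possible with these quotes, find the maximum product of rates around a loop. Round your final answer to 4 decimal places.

tin→lithium→rhodium→tin: 0.3366 × 4.184 × 0.8124 = 1.14413
gold→lithium→rhodium→gold: 0.413 × 4.184 × 0.5703 = 0.98547
gold→tin→rhodium→gold: 1.312 × 1.273 × 0.5703 = 0.95250
tin→rhodium→lithium→tin: 1.273 × 0.244 × 3.041 = 0.94457
Maximum is tin→lithium→rhodium→tin at 1.1441; arbitrage exists.

1.1441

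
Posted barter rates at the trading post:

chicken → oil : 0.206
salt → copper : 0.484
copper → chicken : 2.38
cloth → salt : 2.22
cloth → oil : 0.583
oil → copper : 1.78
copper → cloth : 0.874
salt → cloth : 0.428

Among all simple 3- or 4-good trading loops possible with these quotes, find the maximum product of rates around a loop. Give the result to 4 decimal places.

0.9391

salt→copper→cloth→salt: 0.484 × 0.874 × 2.22 = 0.93910
cloth→oil→copper→cloth: 0.583 × 1.78 × 0.874 = 0.90698
chicken→oil→copper→chicken: 0.206 × 1.78 × 2.38 = 0.87270
Maximum is salt→copper→cloth→salt at 0.9391; no arbitrage — every cycle loses value.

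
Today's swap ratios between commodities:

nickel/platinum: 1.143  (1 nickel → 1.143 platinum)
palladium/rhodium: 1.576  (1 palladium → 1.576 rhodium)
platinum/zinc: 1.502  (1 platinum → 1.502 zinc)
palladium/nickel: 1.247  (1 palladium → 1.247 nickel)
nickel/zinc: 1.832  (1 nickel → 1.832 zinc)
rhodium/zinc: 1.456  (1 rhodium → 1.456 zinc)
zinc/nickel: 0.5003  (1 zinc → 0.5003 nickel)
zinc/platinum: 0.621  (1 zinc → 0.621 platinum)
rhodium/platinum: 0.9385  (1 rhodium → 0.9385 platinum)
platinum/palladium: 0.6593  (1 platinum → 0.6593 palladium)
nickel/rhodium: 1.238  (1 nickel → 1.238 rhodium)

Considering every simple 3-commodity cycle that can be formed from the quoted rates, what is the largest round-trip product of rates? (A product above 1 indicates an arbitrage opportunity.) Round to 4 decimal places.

0.9752

palladium→rhodium→platinum→palladium: 1.576 × 0.9385 × 0.6593 = 0.97515
palladium→nickel→platinum→palladium: 1.247 × 1.143 × 0.6593 = 0.93971
rhodium→zinc→nickel→rhodium: 1.456 × 0.5003 × 1.238 = 0.90180
platinum→zinc→nickel→platinum: 1.502 × 0.5003 × 1.143 = 0.85891
Maximum is palladium→rhodium→platinum→palladium at 0.9752; no arbitrage — every cycle loses value.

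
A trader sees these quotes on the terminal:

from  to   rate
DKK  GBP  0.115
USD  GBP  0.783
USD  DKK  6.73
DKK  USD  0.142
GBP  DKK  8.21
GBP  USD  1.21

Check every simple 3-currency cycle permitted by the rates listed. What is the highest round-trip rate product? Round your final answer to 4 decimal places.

DKK→GBP→USD→DKK: 0.115 × 1.21 × 6.73 = 0.93648
DKK→USD→GBP→DKK: 0.142 × 0.783 × 8.21 = 0.91284
Maximum is DKK→GBP→USD→DKK at 0.9365; no arbitrage — every cycle loses value.

0.9365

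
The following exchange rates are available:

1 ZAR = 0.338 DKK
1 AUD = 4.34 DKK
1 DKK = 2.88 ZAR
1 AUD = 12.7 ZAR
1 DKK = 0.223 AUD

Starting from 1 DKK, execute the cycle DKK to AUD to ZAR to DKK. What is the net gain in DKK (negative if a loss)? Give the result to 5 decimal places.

1 DKK × 0.223 = 0.223 AUD
0.223 AUD × 12.7 = 2.8321 ZAR
2.8321 ZAR × 0.338 = 0.9572498 DKK
Net change: 0.9572498 − 1 = -0.0427502 DKK

-0.04275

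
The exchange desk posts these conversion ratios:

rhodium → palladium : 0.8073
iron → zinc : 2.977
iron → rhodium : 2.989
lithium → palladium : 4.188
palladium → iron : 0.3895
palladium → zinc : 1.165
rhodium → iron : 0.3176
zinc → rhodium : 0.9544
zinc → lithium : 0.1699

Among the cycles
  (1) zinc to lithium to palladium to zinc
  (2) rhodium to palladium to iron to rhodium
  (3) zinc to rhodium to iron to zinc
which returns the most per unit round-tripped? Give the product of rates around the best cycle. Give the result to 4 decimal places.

0.9399

(1) 0.1699 × 4.188 × 1.165 = 0.82895
(2) 0.8073 × 0.3895 × 2.989 = 0.93987
(3) 0.9544 × 0.3176 × 2.977 = 0.90238
Highest is cycle (2) at 0.9399 (≤1, no arbitrage).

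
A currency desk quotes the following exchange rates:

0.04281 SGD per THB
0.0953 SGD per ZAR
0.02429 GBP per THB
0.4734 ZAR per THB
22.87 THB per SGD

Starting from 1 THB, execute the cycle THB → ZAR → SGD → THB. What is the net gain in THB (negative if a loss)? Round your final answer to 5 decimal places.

0.03178

1 THB × 0.4734 = 0.4734 ZAR
0.4734 ZAR × 0.0953 = 0.04511502 SGD
0.04511502 SGD × 22.87 = 1.0317805074 THB
Net change: 1.0317805074 − 1 = 0.0317805074 THB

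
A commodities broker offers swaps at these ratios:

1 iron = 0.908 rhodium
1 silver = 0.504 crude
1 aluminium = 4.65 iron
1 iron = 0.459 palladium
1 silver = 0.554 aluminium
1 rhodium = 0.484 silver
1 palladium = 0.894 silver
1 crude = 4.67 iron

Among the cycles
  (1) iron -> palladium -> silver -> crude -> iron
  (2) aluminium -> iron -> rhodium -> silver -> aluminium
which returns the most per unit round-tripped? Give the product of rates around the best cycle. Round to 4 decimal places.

(1) 0.459 × 0.894 × 0.504 × 4.67 = 0.96582
(2) 4.65 × 0.908 × 0.484 × 0.554 = 1.13212
Highest is cycle (2) at 1.1321 (>1, arbitrage).

1.1321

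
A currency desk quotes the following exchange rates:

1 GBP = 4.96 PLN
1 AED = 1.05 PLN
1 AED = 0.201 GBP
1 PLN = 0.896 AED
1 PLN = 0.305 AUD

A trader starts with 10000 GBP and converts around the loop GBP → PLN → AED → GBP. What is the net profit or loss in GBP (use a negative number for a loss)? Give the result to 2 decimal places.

10000 GBP × 4.96 = 49600 PLN
49600 PLN × 0.896 = 44441.6 AED
44441.6 AED × 0.201 = 8932.7616 GBP
Net change: 8932.7616 − 10000 = -1067.2384 GBP

-1067.24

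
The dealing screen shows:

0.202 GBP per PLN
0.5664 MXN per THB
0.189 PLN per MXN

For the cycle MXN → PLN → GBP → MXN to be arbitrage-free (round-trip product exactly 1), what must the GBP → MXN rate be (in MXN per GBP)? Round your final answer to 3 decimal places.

26.193

Known legs of the cycle: 0.189 × 0.202 = 0.038178
For no arbitrage the full-cycle product must be 1, so the missing rate is 1 / 0.038178 ≈ 26.19310.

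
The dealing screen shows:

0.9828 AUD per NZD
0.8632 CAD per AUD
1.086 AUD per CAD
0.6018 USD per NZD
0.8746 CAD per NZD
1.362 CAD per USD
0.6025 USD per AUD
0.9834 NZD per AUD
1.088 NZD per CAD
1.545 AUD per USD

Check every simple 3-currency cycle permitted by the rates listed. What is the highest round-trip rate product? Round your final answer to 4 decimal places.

0.9340

CAD→AUD→NZD→CAD: 1.086 × 0.9834 × 0.8746 = 0.93405
CAD→NZD→AUD→CAD: 1.088 × 0.9828 × 0.8632 = 0.92301
NZD→USD→AUD→NZD: 0.6018 × 1.545 × 0.9834 = 0.91435
CAD→NZD→USD→CAD: 1.088 × 0.6018 × 1.362 = 0.89178
CAD→AUD→USD→CAD: 1.086 × 0.6025 × 1.362 = 0.89118
Maximum is CAD→AUD→NZD→CAD at 0.9340; no arbitrage — every cycle loses value.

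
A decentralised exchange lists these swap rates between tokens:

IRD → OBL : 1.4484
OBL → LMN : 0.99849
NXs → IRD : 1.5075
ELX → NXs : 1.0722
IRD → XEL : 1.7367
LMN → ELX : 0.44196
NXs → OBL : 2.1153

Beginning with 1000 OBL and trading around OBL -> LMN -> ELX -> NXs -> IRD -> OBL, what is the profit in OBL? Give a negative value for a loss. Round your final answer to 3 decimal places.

1000 OBL × 0.99849 = 998.49 LMN
998.49 LMN × 0.44196 = 441.2926404 ELX
441.2926404 ELX × 1.0722 = 473.15396903688 NXs
473.15396903688 NXs × 1.5075 = 713.2796083230966 IRD
713.2796083230966 IRD × 1.4484 = 1033.11418469517311544 OBL
Net change: 1033.11418469517311544 − 1000 = 33.11418469517311544 OBL

33.114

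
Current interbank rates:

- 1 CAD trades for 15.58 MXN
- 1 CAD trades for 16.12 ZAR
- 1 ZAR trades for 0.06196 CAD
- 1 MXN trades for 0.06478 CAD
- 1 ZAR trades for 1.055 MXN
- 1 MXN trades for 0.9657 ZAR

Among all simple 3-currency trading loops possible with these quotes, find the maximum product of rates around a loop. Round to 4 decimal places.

1.1017

MXN→CAD→ZAR→MXN: 0.06478 × 16.12 × 1.055 = 1.10169
MXN→ZAR→CAD→MXN: 0.9657 × 0.06196 × 15.58 = 0.93223
Maximum is MXN→CAD→ZAR→MXN at 1.1017; arbitrage exists.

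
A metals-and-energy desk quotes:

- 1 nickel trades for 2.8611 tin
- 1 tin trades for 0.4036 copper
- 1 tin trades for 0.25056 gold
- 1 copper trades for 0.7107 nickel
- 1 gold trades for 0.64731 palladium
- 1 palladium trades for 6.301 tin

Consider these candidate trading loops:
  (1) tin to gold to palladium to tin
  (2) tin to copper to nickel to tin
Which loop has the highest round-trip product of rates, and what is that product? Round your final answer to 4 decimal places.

1.0220

(1) 0.25056 × 0.64731 × 6.301 = 1.02196
(2) 0.4036 × 0.7107 × 2.8611 = 0.82067
Highest is cycle (1) at 1.0220 (>1, arbitrage).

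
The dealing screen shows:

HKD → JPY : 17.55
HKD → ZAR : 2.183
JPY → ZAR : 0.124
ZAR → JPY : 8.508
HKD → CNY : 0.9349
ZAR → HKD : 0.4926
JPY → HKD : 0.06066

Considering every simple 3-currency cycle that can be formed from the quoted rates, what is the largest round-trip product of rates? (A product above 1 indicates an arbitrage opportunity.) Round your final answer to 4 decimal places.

HKD→ZAR→JPY→HKD: 2.183 × 8.508 × 0.06066 = 1.12664
HKD→JPY→ZAR→HKD: 17.55 × 0.124 × 0.4926 = 1.07200
Maximum is HKD→ZAR→JPY→HKD at 1.1266; arbitrage exists.

1.1266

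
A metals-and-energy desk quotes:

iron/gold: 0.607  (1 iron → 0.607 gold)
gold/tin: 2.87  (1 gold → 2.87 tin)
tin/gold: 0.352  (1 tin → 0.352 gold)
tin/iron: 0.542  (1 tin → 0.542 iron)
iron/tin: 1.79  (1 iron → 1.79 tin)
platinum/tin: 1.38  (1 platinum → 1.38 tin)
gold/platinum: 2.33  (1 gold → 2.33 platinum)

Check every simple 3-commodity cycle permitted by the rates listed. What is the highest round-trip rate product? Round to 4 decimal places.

platinum→tin→gold→platinum: 1.38 × 0.352 × 2.33 = 1.13182
gold→tin→iron→gold: 2.87 × 0.542 × 0.607 = 0.94421
Maximum is platinum→tin→gold→platinum at 1.1318; arbitrage exists.

1.1318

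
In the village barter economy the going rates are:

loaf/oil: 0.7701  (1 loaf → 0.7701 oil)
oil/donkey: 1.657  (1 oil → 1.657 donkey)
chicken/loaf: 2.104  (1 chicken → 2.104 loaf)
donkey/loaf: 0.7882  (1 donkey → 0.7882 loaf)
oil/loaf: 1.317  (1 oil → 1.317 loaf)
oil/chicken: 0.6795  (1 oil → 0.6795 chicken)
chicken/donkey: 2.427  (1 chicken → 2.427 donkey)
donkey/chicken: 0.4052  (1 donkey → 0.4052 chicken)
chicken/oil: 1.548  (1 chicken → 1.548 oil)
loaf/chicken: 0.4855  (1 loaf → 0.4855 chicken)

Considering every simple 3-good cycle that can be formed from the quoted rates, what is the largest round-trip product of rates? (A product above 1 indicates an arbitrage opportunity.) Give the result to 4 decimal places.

1.1010

oil→chicken→loaf→oil: 0.6795 × 2.104 × 0.7701 = 1.10099
oil→donkey→chicken→oil: 1.657 × 0.4052 × 1.548 = 1.03935
oil→donkey→loaf→oil: 1.657 × 0.7882 × 0.7701 = 1.00579
oil→loaf→chicken→oil: 1.317 × 0.4855 × 1.548 = 0.98980
chicken→donkey→loaf→chicken: 2.427 × 0.7882 × 0.4855 = 0.92874
Maximum is oil→chicken→loaf→oil at 1.1010; arbitrage exists.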